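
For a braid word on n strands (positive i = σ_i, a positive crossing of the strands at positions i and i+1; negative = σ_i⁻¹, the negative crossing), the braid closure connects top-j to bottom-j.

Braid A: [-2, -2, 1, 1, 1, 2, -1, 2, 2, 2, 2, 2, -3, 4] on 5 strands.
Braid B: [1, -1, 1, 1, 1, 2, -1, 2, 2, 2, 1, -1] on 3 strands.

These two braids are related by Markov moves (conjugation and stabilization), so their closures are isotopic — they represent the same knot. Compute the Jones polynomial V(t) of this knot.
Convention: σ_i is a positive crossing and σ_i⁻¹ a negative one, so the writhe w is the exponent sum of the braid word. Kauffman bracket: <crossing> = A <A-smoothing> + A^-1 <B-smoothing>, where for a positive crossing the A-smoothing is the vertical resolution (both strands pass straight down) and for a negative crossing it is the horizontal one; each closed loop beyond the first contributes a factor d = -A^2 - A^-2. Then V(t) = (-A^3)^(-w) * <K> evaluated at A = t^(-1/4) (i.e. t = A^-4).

Markov-equivalent braids have isotopic closures, hence identical knot invariants. Strip the Markov moves from each word to reach a common short braid β, then compute V(t) once on β.
Braid A: s2^-1 s2^-1 s1 s1 s1 s2 s1^-1 s2 s2 s2 s2 s2 s3^-1 s4 on 5 strands reduces by inverse Markov moves (closure unchanged at each step):
  Destabilize: the word has the form β·s4 where s4 occurs only as the final letter (β ∈ B_4); drop it and the last strand → 4 strands.
  Destabilize: the word has the form β·s3^-1 where s3^-1 occurs only as the final letter (β ∈ B_3); drop it and the last strand → 3 strands.
  Deconjugate: the word is γ·β·γ⁻¹ with γ = s2^-1 s2^-1 (prefix) and γ⁻¹ = s2 s2 (suffix); strip both.
Reduced to β = s1 s1 s1 s2 s1^-1 s2 s2 s2 on 3 strands, 8 crossings.
Braid B: s1 s1^-1 s1 s1 s1 s2 s1^-1 s2 s2 s2 s1 s1^-1 on 3 strands reduces by inverse Markov moves (closure unchanged at each step):
  Deconjugate: the word is γ·β·γ⁻¹ with γ = s1 s1^-1 (prefix) and γ⁻¹ = s1 s1^-1 (suffix); strip both.
Reduced to β = s1 s1 s1 s2 s1^-1 s2 s2 s2 on 3 strands, 8 crossings.
Both give the same β = s1 s1 s1 s2 s1^-1 s2 s2 s2 on 3 strands, so one state sum suffices:
Braid: s1 s1 s1 s2 s1^-1 s2 s2 s2 on 3 strands, 8 crossings.
Writhe w = (#positive) - (#negative) = 7 - 1 = 6.
Computing the Kauffman bracket via state sum. There are 2^8 = 256 states.
Each crossing splits two ways (0=vertical, 1=horizontal). The state's weight is A^(#A-smoothings - #B-smoothings) * d^(loops - 1).
Tabulate the states by total A-exponent and number of loops L (A-exp: L × count):
  A^8: L=2 ×1
  A^6: L=1 ×4, L=3 ×4
  A^4: L=2 ×25, L=4 ×3
  A^2: L=1 ×21, L=3 ×34, L=5 ×1
  A^0: L=2 ×48, L=4 ×22
  A^-2: L=3 ×49, L=5 ×7
  A^-4: L=4 ×27, L=6 ×1
  A^-6: L=5 ×8
  A^-8: L=6 ×1
Each group contributes A^e * Σ count * d^(L-1):
Powers of d = -A^2 - A^-2: d^2 = A^4 + 2 + A^-4; d^3 = -A^6 - 3*A^2 - 3*A^-2 - A^-6; d^4 = A^8 + 4*A^4 + 6 + 4*A^-4 + A^-8; d^5 = -A^10 - 5*A^6 - 10*A^2 - 10*A^-2 - 5*A^-6 - A^-10.
  A^8 * (d) = -A^10 - A^6
  A^6 * (4 + 4*d^2) = 4*A^10 + 12*A^6 + 4*A^2
  A^4 * (25*d + 3*d^3) = -3*A^10 - 34*A^6 - 34*A^2 - 3*A^-2
  A^2 * (21 + 34*d^2 + d^4) = A^10 + 38*A^6 + 95*A^2 + 38*A^-2 + A^-6
  A^0 * (48*d + 22*d^3) = -22*A^6 - 114*A^2 - 114*A^-2 - 22*A^-6
  A^-2 * (49*d^2 + 7*d^4) = 7*A^6 + 77*A^2 + 140*A^-2 + 77*A^-6 + 7*A^-10
  A^-4 * (27*d^3 + d^5) = -A^6 - 32*A^2 - 91*A^-2 - 91*A^-6 - 32*A^-10 - A^-14
  A^-6 * (8*d^4) = 8*A^2 + 32*A^-2 + 48*A^-6 + 32*A^-10 + 8*A^-14
  A^-8 * (d^5) = -A^2 - 5*A^-2 - 10*A^-6 - 10*A^-10 - 5*A^-14 - A^-18
Summing the groups: <K> = A^10 - A^6 + 3*A^2 - 3*A^-2 + 3*A^-6 - 3*A^-10 + 2*A^-14 - A^-18
Normalise by the writhe: (-A^3)^(-w) = (-A^3)^(-6) = A^-18, so f(A) = A^-18 * <K> = A^-8 - A^-12 + 3*A^-16 - 3*A^-20 + 3*A^-24 - 3*A^-28 + 2*A^-32 - A^-36.
Substitute A = t^(-1/4), i.e. A^e → t^(-e/4): V(t) = -t^9 + 2*t^8 - 3*t^7 + 3*t^6 - 3*t^5 + 3*t^4 - t^3 + t^2

Answer: -t^9 + 2*t^8 - 3*t^7 + 3*t^6 - 3*t^5 + 3*t^4 - t^3 + t^2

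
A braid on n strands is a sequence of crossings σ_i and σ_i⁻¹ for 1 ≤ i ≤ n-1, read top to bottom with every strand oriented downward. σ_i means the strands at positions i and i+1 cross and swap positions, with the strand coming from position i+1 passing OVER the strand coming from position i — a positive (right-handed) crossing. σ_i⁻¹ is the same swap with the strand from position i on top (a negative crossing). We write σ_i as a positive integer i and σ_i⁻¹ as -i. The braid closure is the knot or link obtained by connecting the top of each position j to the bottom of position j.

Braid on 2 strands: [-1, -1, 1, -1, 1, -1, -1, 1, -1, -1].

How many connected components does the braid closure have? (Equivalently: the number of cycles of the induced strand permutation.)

Track the strand permutation on 2 strands, starting from identity.
  step 1: s1^-1 swaps positions 1,2 -> [2 1]
  step 2: s1^-1 swaps positions 1,2 -> [1 2]
  step 3: s1 swaps positions 1,2 -> [2 1]
  step 4: s1^-1 swaps positions 1,2 -> [1 2]
  step 5: s1 swaps positions 1,2 -> [2 1]
  step 6: s1^-1 swaps positions 1,2 -> [1 2]
  step 7: s1^-1 swaps positions 1,2 -> [2 1]
  step 8: s1 swaps positions 1,2 -> [1 2]
  step 9: s1^-1 swaps positions 1,2 -> [2 1]
  step 10: s1^-1 swaps positions 1,2 -> [1 2]
Final permutation (position -> original strand): [1 2]
Closure components = cycle count of this permutation = 2.

Answer: 2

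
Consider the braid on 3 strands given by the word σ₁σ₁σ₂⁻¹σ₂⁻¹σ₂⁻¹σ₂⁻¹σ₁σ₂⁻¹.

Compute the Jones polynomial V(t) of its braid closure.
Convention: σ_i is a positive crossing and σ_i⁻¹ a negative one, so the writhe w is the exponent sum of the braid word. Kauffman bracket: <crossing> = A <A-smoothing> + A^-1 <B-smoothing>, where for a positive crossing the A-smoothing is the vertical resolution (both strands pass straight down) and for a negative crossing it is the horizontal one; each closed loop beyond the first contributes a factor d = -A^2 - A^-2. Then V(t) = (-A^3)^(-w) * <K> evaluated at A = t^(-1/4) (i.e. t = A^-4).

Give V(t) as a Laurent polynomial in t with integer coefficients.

Braid: s1 s1 s2^-1 s2^-1 s2^-1 s2^-1 s1 s2^-1 on 3 strands, 8 crossings.
Writhe w = (#positive) - (#negative) = 3 - 5 = -2.
Computing the Kauffman bracket via state sum. There are 2^8 = 256 states.
For each crossing: s=0 is the vertical smoothing, s=1 horizontal. Crossing k contributes A^(sign_k * (1 - 2*s_k)); loop factor d = -A^2 - A^-2.
Tabulate the states by total A-exponent and number of loops L (A-exp: L × count):
  A^8: L=6 ×1
  A^6: L=5 ×8
  A^4: L=4 ×27, L=6 ×1
  A^2: L=3 ×48, L=5 ×8
  A^0: L=2 ×47, L=4 ×22, L=6 ×1
  A^-2: L=1 ×23, L=3 ×29, L=5 ×4
  A^-4: L=2 ×22, L=4 ×6
  A^-6: L=3 ×8
  A^-8: L=4 ×1
Each group contributes A^e * Σ count * d^(L-1):
Powers of d = -A^2 - A^-2: d^2 = A^4 + 2 + A^-4; d^3 = -A^6 - 3*A^2 - 3*A^-2 - A^-6; d^4 = A^8 + 4*A^4 + 6 + 4*A^-4 + A^-8; d^5 = -A^10 - 5*A^6 - 10*A^2 - 10*A^-2 - 5*A^-6 - A^-10.
  A^8 * (d^5) = -A^18 - 5*A^14 - 10*A^10 - 10*A^6 - 5*A^2 - A^-2
  A^6 * (8*d^4) = 8*A^14 + 32*A^10 + 48*A^6 + 32*A^2 + 8*A^-2
  A^4 * (27*d^3 + d^5) = -A^14 - 32*A^10 - 91*A^6 - 91*A^2 - 32*A^-2 - A^-6
  A^2 * (48*d^2 + 8*d^4) = 8*A^10 + 80*A^6 + 144*A^2 + 80*A^-2 + 8*A^-6
  A^0 * (47*d + 22*d^3 + d^5) = -A^10 - 27*A^6 - 123*A^2 - 123*A^-2 - 27*A^-6 - A^-10
  A^-2 * (23 + 29*d^2 + 4*d^4) = 4*A^6 + 45*A^2 + 105*A^-2 + 45*A^-6 + 4*A^-10
  A^-4 * (22*d + 6*d^3) = -6*A^2 - 40*A^-2 - 40*A^-6 - 6*A^-10
  A^-6 * (8*d^2) = 8*A^-2 + 16*A^-6 + 8*A^-10
  A^-8 * (d^3) = -A^-2 - 3*A^-6 - 3*A^-10 - A^-14
Summing the groups: <K> = -A^18 + 2*A^14 - 3*A^10 + 4*A^6 - 4*A^2 + 4*A^-2 - 2*A^-6 + 2*A^-10 - A^-14
Normalise by the writhe: (-A^3)^(-w) = (-A^3)^(2) = A^6, so f(A) = A^6 * <K> = -A^24 + 2*A^20 - 3*A^16 + 4*A^12 - 4*A^8 + 4*A^4 - 2 + 2*A^-4 - A^-8.
Substitute A = t^(-1/4), i.e. A^e → t^(-e/4): V(t) = -t^2 + 2*t - 2 + 4*t^-1 - 4*t^-2 + 4*t^-3 - 3*t^-4 + 2*t^-5 - t^-6

Answer: -t^2 + 2*t - 2 + 4*t^-1 - 4*t^-2 + 4*t^-3 - 3*t^-4 + 2*t^-5 - t^-6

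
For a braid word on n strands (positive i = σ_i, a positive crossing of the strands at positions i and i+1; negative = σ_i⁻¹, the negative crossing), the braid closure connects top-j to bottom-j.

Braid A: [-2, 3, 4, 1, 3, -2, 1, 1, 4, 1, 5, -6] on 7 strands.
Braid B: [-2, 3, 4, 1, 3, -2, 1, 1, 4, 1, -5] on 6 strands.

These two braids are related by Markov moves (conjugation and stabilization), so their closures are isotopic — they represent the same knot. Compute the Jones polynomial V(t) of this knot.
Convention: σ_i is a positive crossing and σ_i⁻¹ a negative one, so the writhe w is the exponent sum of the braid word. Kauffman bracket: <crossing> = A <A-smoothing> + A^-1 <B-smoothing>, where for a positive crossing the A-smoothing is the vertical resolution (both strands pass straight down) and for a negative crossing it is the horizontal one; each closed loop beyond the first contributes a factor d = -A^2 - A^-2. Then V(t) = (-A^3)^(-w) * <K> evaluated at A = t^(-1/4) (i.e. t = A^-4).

Markov-equivalent braids have isotopic closures, hence identical knot invariants. Strip the Markov moves from each word to reach a common short braid β, then compute V(t) once on β.
Braid A: s2^-1 s3 s4 s1 s3 s2^-1 s1 s1 s4 s1 s5 s6^-1 on 7 strands reduces by inverse Markov moves (closure unchanged at each step):
  Destabilize: the word has the form β·s6^-1 where s6^-1 occurs only as the final letter (β ∈ B_6); drop it and the last strand → 6 strands.
  Destabilize: the word has the form β·s5 where s5 occurs only as the final letter (β ∈ B_5); drop it and the last strand → 5 strands.
Reduced to β = s2^-1 s3 s4 s1 s3 s2^-1 s1 s1 s4 s1 on 5 strands, 10 crossings.
Braid B: s2^-1 s3 s4 s1 s3 s2^-1 s1 s1 s4 s1 s5^-1 on 6 strands reduces by inverse Markov moves (closure unchanged at each step):
  Destabilize: the word has the form β·s5^-1 where s5^-1 occurs only as the final letter (β ∈ B_5); drop it and the last strand → 5 strands.
Reduced to β = s2^-1 s3 s4 s1 s3 s2^-1 s1 s1 s4 s1 on 5 strands, 10 crossings.
Both give the same β = s2^-1 s3 s4 s1 s3 s2^-1 s1 s1 s4 s1 on 5 strands, so one state sum suffices:
Braid: s2^-1 s3 s4 s1 s3 s2^-1 s1 s1 s4 s1 on 5 strands, 10 crossings.
Writhe w = (#positive) - (#negative) = 8 - 2 = 6.
Computing the Kauffman bracket via state sum. There are 2^10 = 1024 states.
Each crossing splits two ways (0=vertical, 1=horizontal). The state's weight is A^(#A-smoothings - #B-smoothings) * d^(loops - 1).
Tabulate the states by total A-exponent and number of loops L (A-exp: L × count):
  A^10: L=5 ×1
  A^8: L=4 ×10
  A^6: L=3 ×39, L=5 ×6
  A^4: L=2 ×68, L=4 ×51, L=6 ×1
  A^2: L=1 ×44, L=3 ×139, L=5 ×27
  A^0: L=2 ×126, L=4 ×118, L=6 ×8
  A^-2: L=1 ×11, L=3 ×140, L=5 ×58, L=7 ×1
  A^-4: L=2 ×19, L=4 ×85, L=6 ×16
  A^-6: L=3 ×15, L=5 ×28, L=7 ×2
  A^-8: L=4 ×6, L=6 ×4
  A^-10: L=5 ×1
Each group contributes A^e * Σ count * d^(L-1):
Powers of d = -A^2 - A^-2: d^2 = A^4 + 2 + A^-4; d^3 = -A^6 - 3*A^2 - 3*A^-2 - A^-6; d^4 = A^8 + 4*A^4 + 6 + 4*A^-4 + A^-8; d^5 = -A^10 - 5*A^6 - 10*A^2 - 10*A^-2 - 5*A^-6 - A^-10; d^6 = A^12 + 6*A^8 + 15*A^4 + 20 + 15*A^-4 + 6*A^-8 + A^-12.
  A^10 * (d^4) = A^18 + 4*A^14 + 6*A^10 + 4*A^6 + A^2
  A^8 * (10*d^3) = -10*A^14 - 30*A^10 - 30*A^6 - 10*A^2
  A^6 * (39*d^2 + 6*d^4) = 6*A^14 + 63*A^10 + 114*A^6 + 63*A^2 + 6*A^-2
  A^4 * (68*d + 51*d^3 + d^5) = -A^14 - 56*A^10 - 231*A^6 - 231*A^2 - 56*A^-2 - A^-6
  A^2 * (44 + 139*d^2 + 27*d^4) = 27*A^10 + 247*A^6 + 484*A^2 + 247*A^-2 + 27*A^-6
  A^0 * (126*d + 118*d^3 + 8*d^5) = -8*A^10 - 158*A^6 - 560*A^2 - 560*A^-2 - 158*A^-6 - 8*A^-10
  A^-2 * (11 + 140*d^2 + 58*d^4 + d^6) = A^10 + 64*A^6 + 387*A^2 + 659*A^-2 + 387*A^-6 + 64*A^-10 + A^-14
  A^-4 * (19*d + 85*d^3 + 16*d^5) = -16*A^6 - 165*A^2 - 434*A^-2 - 434*A^-6 - 165*A^-10 - 16*A^-14
  A^-6 * (15*d^2 + 28*d^4 + 2*d^6) = 2*A^6 + 40*A^2 + 157*A^-2 + 238*A^-6 + 157*A^-10 + 40*A^-14 + 2*A^-18
  A^-8 * (6*d^3 + 4*d^5) = -4*A^2 - 26*A^-2 - 58*A^-6 - 58*A^-10 - 26*A^-14 - 4*A^-18
  A^-10 * (d^4) = A^-2 + 4*A^-6 + 6*A^-10 + 4*A^-14 + A^-18
Summing the groups: <K> = A^18 - A^14 + 3*A^10 - 4*A^6 + 5*A^2 - 6*A^-2 + 5*A^-6 - 4*A^-10 + 3*A^-14 - A^-18
Normalise by the writhe: (-A^3)^(-w) = (-A^3)^(-6) = A^-18, so f(A) = A^-18 * <K> = 1 - A^-4 + 3*A^-8 - 4*A^-12 + 5*A^-16 - 6*A^-20 + 5*A^-24 - 4*A^-28 + 3*A^-32 - A^-36.
Substitute A = t^(-1/4), i.e. A^e → t^(-e/4): V(t) = -t^9 + 3*t^8 - 4*t^7 + 5*t^6 - 6*t^5 + 5*t^4 - 4*t^3 + 3*t^2 - t + 1

Answer: -t^9 + 3*t^8 - 4*t^7 + 5*t^6 - 6*t^5 + 5*t^4 - 4*t^3 + 3*t^2 - t + 1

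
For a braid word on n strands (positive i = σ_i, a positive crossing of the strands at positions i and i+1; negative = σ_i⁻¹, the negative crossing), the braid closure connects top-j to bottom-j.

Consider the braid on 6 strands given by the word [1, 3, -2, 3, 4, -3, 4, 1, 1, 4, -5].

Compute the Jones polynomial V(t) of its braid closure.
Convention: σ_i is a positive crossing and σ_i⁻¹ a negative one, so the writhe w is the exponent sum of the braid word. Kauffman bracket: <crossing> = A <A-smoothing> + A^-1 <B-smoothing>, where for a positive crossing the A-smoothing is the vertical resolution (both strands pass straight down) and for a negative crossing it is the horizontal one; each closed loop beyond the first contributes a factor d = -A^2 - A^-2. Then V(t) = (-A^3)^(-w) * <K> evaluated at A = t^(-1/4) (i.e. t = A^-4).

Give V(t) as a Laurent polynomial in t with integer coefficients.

The presented braid s1 s3 s2^-1 s3 s4 s3^-1 s4 s1 s1 s4 s5^-1 on 6 strands reduces by inverse Markov moves (closure unchanged at each step):
  Destabilize: the word has the form β·s5^-1 where s5^-1 occurs only as the final letter (β ∈ B_5); drop it and the last strand → 5 strands.
Reduced to β = s1 s3 s2^-1 s3 s4 s3^-1 s4 s1 s1 s4 on 5 strands, 10 crossings.
Compute on β:
Braid: s1 s3 s2^-1 s3 s4 s3^-1 s4 s1 s1 s4 on 5 strands, 10 crossings.
Writhe w = (#positive) - (#negative) = 8 - 2 = 6.
State-sum expansion of <K>. There are 2^10 = 1024 states.
Each crossing splits two ways (0=vertical, 1=horizontal). The state's weight is A^(#A-smoothings - #B-smoothings) * d^(loops - 1).
Tabulate the states by total A-exponent and number of loops L (A-exp: L × count):
  A^10: L=3 ×1
  A^8: L=2 ×6, L=4 ×4
  A^6: L=1 ×9, L=3 ×32, L=5 ×4
  A^4: L=2 ×70, L=4 ×49, L=6 ×1
  A^2: L=1 ×30, L=3 ×149, L=5 ×31
  A^0: L=2 ×99, L=4 ×144, L=6 ×9
  A^-2: L=3 ×136, L=5 ×73, L=7 ×1
  A^-4: L=4 ×101, L=6 ×19
  A^-6: L=5 ×43, L=7 ×2
  A^-8: L=6 ×10
  A^-10: L=7 ×1
Each group contributes A^e * Σ count * d^(L-1):
Powers of d = -A^2 - A^-2: d^2 = A^4 + 2 + A^-4; d^3 = -A^6 - 3*A^2 - 3*A^-2 - A^-6; d^4 = A^8 + 4*A^4 + 6 + 4*A^-4 + A^-8; d^5 = -A^10 - 5*A^6 - 10*A^2 - 10*A^-2 - 5*A^-6 - A^-10; d^6 = A^12 + 6*A^8 + 15*A^4 + 20 + 15*A^-4 + 6*A^-8 + A^-12.
  A^10 * (d^2) = A^14 + 2*A^10 + A^6
  A^8 * (6*d + 4*d^3) = -4*A^14 - 18*A^10 - 18*A^6 - 4*A^2
  A^6 * (9 + 32*d^2 + 4*d^4) = 4*A^14 + 48*A^10 + 97*A^6 + 48*A^2 + 4*A^-2
  A^4 * (70*d + 49*d^3 + d^5) = -A^14 - 54*A^10 - 227*A^6 - 227*A^2 - 54*A^-2 - A^-6
  A^2 * (30 + 149*d^2 + 31*d^4) = 31*A^10 + 273*A^6 + 514*A^2 + 273*A^-2 + 31*A^-6
  A^0 * (99*d + 144*d^3 + 9*d^5) = -9*A^10 - 189*A^6 - 621*A^2 - 621*A^-2 - 189*A^-6 - 9*A^-10
  A^-2 * (136*d^2 + 73*d^4 + d^6) = A^10 + 79*A^6 + 443*A^2 + 730*A^-2 + 443*A^-6 + 79*A^-10 + A^-14
  A^-4 * (101*d^3 + 19*d^5) = -19*A^6 - 196*A^2 - 493*A^-2 - 493*A^-6 - 196*A^-10 - 19*A^-14
  A^-6 * (43*d^4 + 2*d^6) = 2*A^6 + 55*A^2 + 202*A^-2 + 298*A^-6 + 202*A^-10 + 55*A^-14 + 2*A^-18
  A^-8 * (10*d^5) = -10*A^2 - 50*A^-2 - 100*A^-6 - 100*A^-10 - 50*A^-14 - 10*A^-18
  A^-10 * (d^6) = A^2 + 6*A^-2 + 15*A^-6 + 20*A^-10 + 15*A^-14 + 6*A^-18 + A^-22
Summing the groups: <K> = A^10 - A^6 + 3*A^2 - 3*A^-2 + 4*A^-6 - 4*A^-10 + 2*A^-14 - 2*A^-18 + A^-22
Normalise by the writhe: (-A^3)^(-w) = (-A^3)^(-6) = A^-18, so f(A) = A^-18 * <K> = A^-8 - A^-12 + 3*A^-16 - 3*A^-20 + 4*A^-24 - 4*A^-28 + 2*A^-32 - 2*A^-36 + A^-40.
Substitute A = t^(-1/4), i.e. A^e → t^(-e/4): V(t) = t^10 - 2*t^9 + 2*t^8 - 4*t^7 + 4*t^6 - 3*t^5 + 3*t^4 - t^3 + t^2

Answer: t^10 - 2*t^9 + 2*t^8 - 4*t^7 + 4*t^6 - 3*t^5 + 3*t^4 - t^3 + t^2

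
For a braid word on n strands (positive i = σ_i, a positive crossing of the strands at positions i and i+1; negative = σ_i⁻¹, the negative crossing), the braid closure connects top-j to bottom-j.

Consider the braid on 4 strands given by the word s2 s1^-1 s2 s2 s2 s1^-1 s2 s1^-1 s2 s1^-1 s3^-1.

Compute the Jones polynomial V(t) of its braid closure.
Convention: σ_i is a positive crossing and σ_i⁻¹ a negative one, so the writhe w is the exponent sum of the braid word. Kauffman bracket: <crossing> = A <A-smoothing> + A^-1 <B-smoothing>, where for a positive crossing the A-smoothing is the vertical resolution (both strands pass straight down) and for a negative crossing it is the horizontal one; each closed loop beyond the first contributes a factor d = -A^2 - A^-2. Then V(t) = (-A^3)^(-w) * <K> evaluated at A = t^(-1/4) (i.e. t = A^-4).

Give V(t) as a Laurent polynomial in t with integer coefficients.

The presented braid s2 s1^-1 s2 s2 s2 s1^-1 s2 s1^-1 s2 s1^-1 s3^-1 on 4 strands reduces by inverse Markov moves (closure unchanged at each step):
  Destabilize: the word has the form β·s3^-1 where s3^-1 occurs only as the final letter (β ∈ B_3); drop it and the last strand → 3 strands.
Reduced to β = s2 s1^-1 s2 s2 s2 s1^-1 s2 s1^-1 s2 s1^-1 on 3 strands, 10 crossings.
Compute on β:
Braid: s2 s1^-1 s2 s2 s2 s1^-1 s2 s1^-1 s2 s1^-1 on 3 strands, 10 crossings.
Writhe w = (#positive) - (#negative) = 6 - 4 = 2.
Computing the Kauffman bracket via state sum. There are 2^10 = 1024 states.
For each crossing: s=0 is the vertical smoothing, s=1 horizontal. Crossing k contributes A^(sign_k * (1 - 2*s_k)); loop factor d = -A^2 - A^-2.
Tabulate the states by total A-exponent and number of loops L (A-exp: L × count):
  A^10: L=5 ×1
  A^8: L=4 ×10
  A^6: L=3 ×42, L=5 ×3
  A^4: L=2 ×90, L=4 ×29, L=6 ×1
  A^2: L=1 ×87, L=3 ×110, L=5 ×13
  A^0: L=2 ×179, L=4 ×71, L=6 ×2
  A^-2: L=3 ×187, L=5 ×23
  A^-4: L=4 ×117, L=6 ×3
  A^-6: L=5 ×45
  A^-8: L=6 ×10
  A^-10: L=7 ×1
Each group contributes A^e * Σ count * d^(L-1):
Powers of d = -A^2 - A^-2: d^2 = A^4 + 2 + A^-4; d^3 = -A^6 - 3*A^2 - 3*A^-2 - A^-6; d^4 = A^8 + 4*A^4 + 6 + 4*A^-4 + A^-8; d^5 = -A^10 - 5*A^6 - 10*A^2 - 10*A^-2 - 5*A^-6 - A^-10; d^6 = A^12 + 6*A^8 + 15*A^4 + 20 + 15*A^-4 + 6*A^-8 + A^-12.
  A^10 * (d^4) = A^18 + 4*A^14 + 6*A^10 + 4*A^6 + A^2
  A^8 * (10*d^3) = -10*A^14 - 30*A^10 - 30*A^6 - 10*A^2
  A^6 * (42*d^2 + 3*d^4) = 3*A^14 + 54*A^10 + 102*A^6 + 54*A^2 + 3*A^-2
  A^4 * (90*d + 29*d^3 + d^5) = -A^14 - 34*A^10 - 187*A^6 - 187*A^2 - 34*A^-2 - A^-6
  A^2 * (87 + 110*d^2 + 13*d^4) = 13*A^10 + 162*A^6 + 385*A^2 + 162*A^-2 + 13*A^-6
  A^0 * (179*d + 71*d^3 + 2*d^5) = -2*A^10 - 81*A^6 - 412*A^2 - 412*A^-2 - 81*A^-6 - 2*A^-10
  A^-2 * (187*d^2 + 23*d^4) = 23*A^6 + 279*A^2 + 512*A^-2 + 279*A^-6 + 23*A^-10
  A^-4 * (117*d^3 + 3*d^5) = -3*A^6 - 132*A^2 - 381*A^-2 - 381*A^-6 - 132*A^-10 - 3*A^-14
  A^-6 * (45*d^4) = 45*A^2 + 180*A^-2 + 270*A^-6 + 180*A^-10 + 45*A^-14
  A^-8 * (10*d^5) = -10*A^2 - 50*A^-2 - 100*A^-6 - 100*A^-10 - 50*A^-14 - 10*A^-18
  A^-10 * (d^6) = A^2 + 6*A^-2 + 15*A^-6 + 20*A^-10 + 15*A^-14 + 6*A^-18 + A^-22
Summing the groups: <K> = A^18 - 4*A^14 + 7*A^10 - 10*A^6 + 14*A^2 - 14*A^-2 + 14*A^-6 - 11*A^-10 + 7*A^-14 - 4*A^-18 + A^-22
Normalise by the writhe: (-A^3)^(-w) = (-A^3)^(-2) = A^-6, so f(A) = A^-6 * <K> = A^12 - 4*A^8 + 7*A^4 - 10 + 14*A^-4 - 14*A^-8 + 14*A^-12 - 11*A^-16 + 7*A^-20 - 4*A^-24 + A^-28.
Substitute A = t^(-1/4), i.e. A^e → t^(-e/4): V(t) = t^7 - 4*t^6 + 7*t^5 - 11*t^4 + 14*t^3 - 14*t^2 + 14*t - 10 + 7*t^-1 - 4*t^-2 + t^-3

Answer: t^7 - 4*t^6 + 7*t^5 - 11*t^4 + 14*t^3 - 14*t^2 + 14*t - 10 + 7*t^-1 - 4*t^-2 + t^-3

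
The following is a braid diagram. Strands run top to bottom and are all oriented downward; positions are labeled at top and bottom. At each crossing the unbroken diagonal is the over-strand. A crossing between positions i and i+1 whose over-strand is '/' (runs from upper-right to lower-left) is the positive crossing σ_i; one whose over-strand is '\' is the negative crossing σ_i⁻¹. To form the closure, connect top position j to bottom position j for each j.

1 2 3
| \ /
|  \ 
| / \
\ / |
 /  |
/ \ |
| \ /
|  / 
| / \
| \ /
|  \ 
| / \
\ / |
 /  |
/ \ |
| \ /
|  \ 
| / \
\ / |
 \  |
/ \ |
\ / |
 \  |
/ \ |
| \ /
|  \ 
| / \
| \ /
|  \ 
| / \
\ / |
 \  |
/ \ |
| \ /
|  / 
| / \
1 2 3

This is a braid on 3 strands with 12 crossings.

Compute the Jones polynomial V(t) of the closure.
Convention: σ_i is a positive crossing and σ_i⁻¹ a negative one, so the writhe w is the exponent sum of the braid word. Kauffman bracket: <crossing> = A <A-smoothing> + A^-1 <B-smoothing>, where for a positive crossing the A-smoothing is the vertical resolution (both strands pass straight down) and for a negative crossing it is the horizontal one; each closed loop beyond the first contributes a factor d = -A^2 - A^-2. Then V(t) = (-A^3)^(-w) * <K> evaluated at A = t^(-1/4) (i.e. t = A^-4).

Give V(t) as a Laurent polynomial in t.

t^-1 - t^-2 + 2*t^-3 - t^-4 + t^-5 - t^-6

Derivation:
Reading the diagram top to bottom ('/'-over between positions i,i+1 = s_i, '\'-over = s_i^-1): braid word = s2^-1 s1 s2 s2^-1 s1 s2^-1 s1^-1 s1^-1 s2^-1 s2^-1 s1^-1 s2.
The presented braid s2^-1 s1 s2 s2^-1 s1 s2^-1 s1^-1 s1^-1 s2^-1 s2^-1 s1^-1 s2 on 3 strands reduces by inverse Markov moves (closure unchanged at each step):
  Deconjugate: the word is γ·β·γ⁻¹ with γ = s2^-1 s1 (prefix) and γ⁻¹ = s1^-1 s2 (suffix); strip both.
  Deconjugate: the word is γ·β·γ⁻¹ with γ = s2 (prefix) and γ⁻¹ = s2^-1 (suffix); strip both.
Reduced to β = s2^-1 s1 s2^-1 s1^-1 s1^-1 s2^-1 on 3 strands, 6 crossings.
Compute on β:
Braid: s2^-1 s1 s2^-1 s1^-1 s1^-1 s2^-1 on 3 strands, 6 crossings.
Writhe w = (#positive) - (#negative) = 1 - 5 = -4.
Enumerate smoothing states for the bracket polynomial. There are 2^6 = 64 states.
Smooth each crossing (0=||, 1=⌣⌢); contribution A^(Σ sign_k(1-2s_k)) * d^(L-1).
Tabulate the states by total A-exponent and number of loops L (A-exp: L × count):
  A^6: L=4 ×1
  A^4: L=3 ×6
  A^2: L=2 ×13, L=4 ×2
  A^0: L=1 ×10, L=3 ×10
  A^-2: L=2 ×14, L=4 ×1
  A^-4: L=1 ×3, L=3 ×3
  A^-6: L=2 ×1
Each group contributes A^e * Σ count * d^(L-1):
Powers of d = -A^2 - A^-2: d^2 = A^4 + 2 + A^-4; d^3 = -A^6 - 3*A^2 - 3*A^-2 - A^-6.
  A^6 * (d^3) = -A^12 - 3*A^8 - 3*A^4 - 1
  A^4 * (6*d^2) = 6*A^8 + 12*A^4 + 6
  A^2 * (13*d + 2*d^3) = -2*A^8 - 19*A^4 - 19 - 2*A^-4
  A^0 * (10 + 10*d^2) = 10*A^4 + 30 + 10*A^-4
  A^-2 * (14*d + d^3) = -A^4 - 17 - 17*A^-4 - A^-8
  A^-4 * (3 + 3*d^2) = 3 + 9*A^-4 + 3*A^-8
  A^-6 * (d) = -A^-4 - A^-8
Summing the groups: <K> = -A^12 + A^8 - A^4 + 2 - A^-4 + A^-8
Normalise by the writhe: (-A^3)^(-w) = (-A^3)^(4) = A^12, so f(A) = A^12 * <K> = -A^24 + A^20 - A^16 + 2*A^12 - A^8 + A^4.
Substitute A = t^(-1/4), i.e. A^e → t^(-e/4): V(t) = t^-1 - t^-2 + 2*t^-3 - t^-4 + t^-5 - t^-6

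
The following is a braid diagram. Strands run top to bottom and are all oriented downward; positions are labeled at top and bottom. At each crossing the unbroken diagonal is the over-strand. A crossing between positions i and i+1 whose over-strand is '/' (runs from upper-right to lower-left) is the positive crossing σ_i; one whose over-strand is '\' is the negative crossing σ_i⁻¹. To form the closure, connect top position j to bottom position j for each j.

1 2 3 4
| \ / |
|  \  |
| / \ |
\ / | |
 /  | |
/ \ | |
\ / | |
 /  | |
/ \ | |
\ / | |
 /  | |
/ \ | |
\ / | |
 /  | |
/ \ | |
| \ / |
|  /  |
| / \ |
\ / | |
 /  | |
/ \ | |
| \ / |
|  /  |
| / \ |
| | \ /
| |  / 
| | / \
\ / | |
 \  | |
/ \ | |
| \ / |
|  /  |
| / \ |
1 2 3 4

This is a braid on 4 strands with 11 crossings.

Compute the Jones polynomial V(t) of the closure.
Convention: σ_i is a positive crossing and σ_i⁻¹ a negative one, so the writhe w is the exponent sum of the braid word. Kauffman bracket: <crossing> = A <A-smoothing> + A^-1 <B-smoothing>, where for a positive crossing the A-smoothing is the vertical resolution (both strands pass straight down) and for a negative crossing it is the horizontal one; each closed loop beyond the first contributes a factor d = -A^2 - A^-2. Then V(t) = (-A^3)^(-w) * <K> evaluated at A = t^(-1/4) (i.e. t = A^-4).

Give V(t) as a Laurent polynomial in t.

Reading the diagram top to bottom ('/'-over between positions i,i+1 = s_i, '\'-over = s_i^-1): braid word = s2^-1 s1 s1 s1 s1 s2 s1 s2 s3 s1^-1 s2.
The presented braid s2^-1 s1 s1 s1 s1 s2 s1 s2 s3 s1^-1 s2 on 4 strands reduces by inverse Markov moves (closure unchanged at each step):
  Deconjugate: the word is γ·β·γ⁻¹ with γ = s2^-1 s1 (prefix) and γ⁻¹ = s1^-1 s2 (suffix); strip both.
  Destabilize: the word has the form β·s3 where s3 occurs only as the final letter (β ∈ B_3); drop it and the last strand → 3 strands.
Reduced to β = s1 s1 s1 s2 s1 s2 on 3 strands, 6 crossings.
Compute on β:
Braid: s1 s1 s1 s2 s1 s2 on 3 strands, 6 crossings.
Writhe w = (#positive) - (#negative) = 6 - 0 = 6.
Computing the Kauffman bracket via state sum. There are 2^6 = 64 states.
Each crossing splits two ways (0=vertical, 1=horizontal). The state's weight is A^(#A-smoothings - #B-smoothings) * d^(loops - 1).
Tabulate the states by total A-exponent and number of loops L (A-exp: L × count):
  A^6: L=3 ×1
  A^4: L=2 ×6
  A^2: L=1 ×8, L=3 ×7
  A^0: L=2 ×16, L=4 ×4
  A^-2: L=1 ×3, L=3 ×11, L=5 ×1
  A^-4: L=2 ×3, L=4 ×3
  A^-6: L=3 ×1
Each group contributes A^e * Σ count * d^(L-1):
Powers of d = -A^2 - A^-2: d^2 = A^4 + 2 + A^-4; d^3 = -A^6 - 3*A^2 - 3*A^-2 - A^-6; d^4 = A^8 + 4*A^4 + 6 + 4*A^-4 + A^-8.
  A^6 * (d^2) = A^10 + 2*A^6 + A^2
  A^4 * (6*d) = -6*A^6 - 6*A^2
  A^2 * (8 + 7*d^2) = 7*A^6 + 22*A^2 + 7*A^-2
  A^0 * (16*d + 4*d^3) = -4*A^6 - 28*A^2 - 28*A^-2 - 4*A^-6
  A^-2 * (3 + 11*d^2 + d^4) = A^6 + 15*A^2 + 31*A^-2 + 15*A^-6 + A^-10
  A^-4 * (3*d + 3*d^3) = -3*A^2 - 12*A^-2 - 12*A^-6 - 3*A^-10
  A^-6 * (d^2) = A^-2 + 2*A^-6 + A^-10
Summing the groups: <K> = A^10 + A^2 - A^-2 + A^-6 - A^-10
Normalise by the writhe: (-A^3)^(-w) = (-A^3)^(-6) = A^-18, so f(A) = A^-18 * <K> = A^-8 + A^-16 - A^-20 + A^-24 - A^-28.
Substitute A = t^(-1/4), i.e. A^e → t^(-e/4): V(t) = -t^7 + t^6 - t^5 + t^4 + t^2

Answer: -t^7 + t^6 - t^5 + t^4 + t^2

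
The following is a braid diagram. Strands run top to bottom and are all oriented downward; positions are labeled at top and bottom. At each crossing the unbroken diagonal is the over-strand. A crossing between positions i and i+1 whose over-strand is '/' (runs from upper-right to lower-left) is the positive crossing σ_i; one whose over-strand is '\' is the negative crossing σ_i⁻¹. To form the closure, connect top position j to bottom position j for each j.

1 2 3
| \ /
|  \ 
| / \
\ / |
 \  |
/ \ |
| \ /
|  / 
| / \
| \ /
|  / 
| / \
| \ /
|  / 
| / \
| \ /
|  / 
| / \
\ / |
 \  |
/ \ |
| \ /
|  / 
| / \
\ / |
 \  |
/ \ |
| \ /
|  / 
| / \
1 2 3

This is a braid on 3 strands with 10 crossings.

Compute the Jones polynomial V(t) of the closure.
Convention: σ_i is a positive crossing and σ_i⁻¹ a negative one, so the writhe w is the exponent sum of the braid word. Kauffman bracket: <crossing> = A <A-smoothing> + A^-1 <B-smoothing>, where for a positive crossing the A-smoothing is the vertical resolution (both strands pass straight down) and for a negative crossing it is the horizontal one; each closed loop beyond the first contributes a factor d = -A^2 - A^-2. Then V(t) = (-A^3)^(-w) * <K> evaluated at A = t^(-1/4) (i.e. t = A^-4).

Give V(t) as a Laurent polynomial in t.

-t^6 + 2*t^5 - 3*t^4 + 4*t^3 - 4*t^2 + 4*t - 2 + 2*t^-1 - t^-2

Derivation:
Reading the diagram top to bottom ('/'-over between positions i,i+1 = s_i, '\'-over = s_i^-1): braid word = s2^-1 s1^-1 s2 s2 s2 s2 s1^-1 s2 s1^-1 s2.
The presented braid s2^-1 s1^-1 s2 s2 s2 s2 s1^-1 s2 s1^-1 s2 on 3 strands reduces by inverse Markov moves (closure unchanged at each step):
  Deconjugate: the word is γ·β·γ⁻¹ with γ = s2^-1 (prefix) and γ⁻¹ = s2 (suffix); strip both.
Reduced to β = s1^-1 s2 s2 s2 s2 s1^-1 s2 s1^-1 on 3 strands, 8 crossings.
Compute on β:
Braid: s1^-1 s2 s2 s2 s2 s1^-1 s2 s1^-1 on 3 strands, 8 crossings.
Writhe w = (#positive) - (#negative) = 5 - 3 = 2.
Enumerate smoothing states for the bracket polynomial. There are 2^8 = 256 states.
Smooth each crossing (0=||, 1=⌣⌢); contribution A^(Σ sign_k(1-2s_k)) * d^(L-1).
Tabulate the states by total A-exponent and number of loops L (A-exp: L × count):
  A^8: L=4 ×1
  A^6: L=3 ×8
  A^4: L=2 ×22, L=4 ×6
  A^2: L=1 ×23, L=3 ×29, L=5 ×4
  A^0: L=2 ×47, L=4 ×22, L=6 ×1
  A^-2: L=3 ×48, L=5 ×8
  A^-4: L=4 ×27, L=6 ×1
  A^-6: L=5 ×8
  A^-8: L=6 ×1
Each group contributes A^e * Σ count * d^(L-1):
Powers of d = -A^2 - A^-2: d^2 = A^4 + 2 + A^-4; d^3 = -A^6 - 3*A^2 - 3*A^-2 - A^-6; d^4 = A^8 + 4*A^4 + 6 + 4*A^-4 + A^-8; d^5 = -A^10 - 5*A^6 - 10*A^2 - 10*A^-2 - 5*A^-6 - A^-10.
  A^8 * (d^3) = -A^14 - 3*A^10 - 3*A^6 - A^2
  A^6 * (8*d^2) = 8*A^10 + 16*A^6 + 8*A^2
  A^4 * (22*d + 6*d^3) = -6*A^10 - 40*A^6 - 40*A^2 - 6*A^-2
  A^2 * (23 + 29*d^2 + 4*d^4) = 4*A^10 + 45*A^6 + 105*A^2 + 45*A^-2 + 4*A^-6
  A^0 * (47*d + 22*d^3 + d^5) = -A^10 - 27*A^6 - 123*A^2 - 123*A^-2 - 27*A^-6 - A^-10
  A^-2 * (48*d^2 + 8*d^4) = 8*A^6 + 80*A^2 + 144*A^-2 + 80*A^-6 + 8*A^-10
  A^-4 * (27*d^3 + d^5) = -A^6 - 32*A^2 - 91*A^-2 - 91*A^-6 - 32*A^-10 - A^-14
  A^-6 * (8*d^4) = 8*A^2 + 32*A^-2 + 48*A^-6 + 32*A^-10 + 8*A^-14
  A^-8 * (d^5) = -A^2 - 5*A^-2 - 10*A^-6 - 10*A^-10 - 5*A^-14 - A^-18
Summing the groups: <K> = -A^14 + 2*A^10 - 2*A^6 + 4*A^2 - 4*A^-2 + 4*A^-6 - 3*A^-10 + 2*A^-14 - A^-18
Normalise by the writhe: (-A^3)^(-w) = (-A^3)^(-2) = A^-6, so f(A) = A^-6 * <K> = -A^8 + 2*A^4 - 2 + 4*A^-4 - 4*A^-8 + 4*A^-12 - 3*A^-16 + 2*A^-20 - A^-24.
Substitute A = t^(-1/4), i.e. A^e → t^(-e/4): V(t) = -t^6 + 2*t^5 - 3*t^4 + 4*t^3 - 4*t^2 + 4*t - 2 + 2*t^-1 - t^-2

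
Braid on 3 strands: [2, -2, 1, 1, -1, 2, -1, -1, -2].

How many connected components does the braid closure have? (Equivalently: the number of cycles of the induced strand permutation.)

2

Derivation:
Track the strand permutation on 3 strands, starting from identity.
  step 1: s2 swaps positions 2,3 -> [1 3 2]
  step 2: s2^-1 swaps positions 2,3 -> [1 2 3]
  step 3: s1 swaps positions 1,2 -> [2 1 3]
  step 4: s1 swaps positions 1,2 -> [1 2 3]
  step 5: s1^-1 swaps positions 1,2 -> [2 1 3]
  step 6: s2 swaps positions 2,3 -> [2 3 1]
  step 7: s1^-1 swaps positions 1,2 -> [3 2 1]
  step 8: s1^-1 swaps positions 1,2 -> [2 3 1]
  step 9: s2^-1 swaps positions 2,3 -> [2 1 3]
Final permutation (position -> original strand): [2 1 3]
Closure components = cycle count of this permutation = 2.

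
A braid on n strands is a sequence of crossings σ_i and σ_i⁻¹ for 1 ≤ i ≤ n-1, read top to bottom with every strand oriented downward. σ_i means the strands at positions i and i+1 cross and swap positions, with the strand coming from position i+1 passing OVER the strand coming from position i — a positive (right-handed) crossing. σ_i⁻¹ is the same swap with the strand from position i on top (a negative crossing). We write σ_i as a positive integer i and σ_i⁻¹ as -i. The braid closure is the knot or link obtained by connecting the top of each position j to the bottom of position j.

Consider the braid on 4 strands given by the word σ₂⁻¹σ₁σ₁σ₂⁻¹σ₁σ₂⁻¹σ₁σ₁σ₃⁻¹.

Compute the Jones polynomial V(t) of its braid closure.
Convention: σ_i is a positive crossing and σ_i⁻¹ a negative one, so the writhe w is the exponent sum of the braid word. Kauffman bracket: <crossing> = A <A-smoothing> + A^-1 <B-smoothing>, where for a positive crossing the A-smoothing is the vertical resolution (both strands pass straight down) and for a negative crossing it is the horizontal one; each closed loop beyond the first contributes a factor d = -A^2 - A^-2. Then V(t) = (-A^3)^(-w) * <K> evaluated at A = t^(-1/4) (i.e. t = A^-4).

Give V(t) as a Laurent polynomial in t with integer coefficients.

-t^6 + 3*t^5 - 5*t^4 + 6*t^3 - 6*t^2 + 6*t - 4 + 3*t^-1 - t^-2

Derivation:
The presented braid s2^-1 s1 s1 s2^-1 s1 s2^-1 s1 s1 s3^-1 on 4 strands reduces by inverse Markov moves (closure unchanged at each step):
  Destabilize: the word has the form β·s3^-1 where s3^-1 occurs only as the final letter (β ∈ B_3); drop it and the last strand → 3 strands.
Reduced to β = s2^-1 s1 s1 s2^-1 s1 s2^-1 s1 s1 on 3 strands, 8 crossings.
Compute on β:
Braid: s2^-1 s1 s1 s2^-1 s1 s2^-1 s1 s1 on 3 strands, 8 crossings.
Writhe w = (#positive) - (#negative) = 5 - 3 = 2.
Computing the Kauffman bracket via state sum. There are 2^8 = 256 states.
Smooth each crossing (0=||, 1=⌣⌢); contribution A^(Σ sign_k(1-2s_k)) * d^(L-1).
Tabulate the states by total A-exponent and number of loops L (A-exp: L × count):
  A^8: L=4 ×1
  A^6: L=3 ×8
  A^4: L=2 ×26, L=4 ×2
  A^2: L=1 ×35, L=3 ×21
  A^0: L=2 ×63, L=4 ×7
  A^-2: L=3 ×55, L=5 ×1
  A^-4: L=4 ×28
  A^-6: L=5 ×8
  A^-8: L=6 ×1
Each group contributes A^e * Σ count * d^(L-1):
Powers of d = -A^2 - A^-2: d^2 = A^4 + 2 + A^-4; d^3 = -A^6 - 3*A^2 - 3*A^-2 - A^-6; d^4 = A^8 + 4*A^4 + 6 + 4*A^-4 + A^-8; d^5 = -A^10 - 5*A^6 - 10*A^2 - 10*A^-2 - 5*A^-6 - A^-10.
  A^8 * (d^3) = -A^14 - 3*A^10 - 3*A^6 - A^2
  A^6 * (8*d^2) = 8*A^10 + 16*A^6 + 8*A^2
  A^4 * (26*d + 2*d^3) = -2*A^10 - 32*A^6 - 32*A^2 - 2*A^-2
  A^2 * (35 + 21*d^2) = 21*A^6 + 77*A^2 + 21*A^-2
  A^0 * (63*d + 7*d^3) = -7*A^6 - 84*A^2 - 84*A^-2 - 7*A^-6
  A^-2 * (55*d^2 + d^4) = A^6 + 59*A^2 + 116*A^-2 + 59*A^-6 + A^-10
  A^-4 * (28*d^3) = -28*A^2 - 84*A^-2 - 84*A^-6 - 28*A^-10
  A^-6 * (8*d^4) = 8*A^2 + 32*A^-2 + 48*A^-6 + 32*A^-10 + 8*A^-14
  A^-8 * (d^5) = -A^2 - 5*A^-2 - 10*A^-6 - 10*A^-10 - 5*A^-14 - A^-18
Summing the groups: <K> = -A^14 + 3*A^10 - 4*A^6 + 6*A^2 - 6*A^-2 + 6*A^-6 - 5*A^-10 + 3*A^-14 - A^-18
Normalise by the writhe: (-A^3)^(-w) = (-A^3)^(-2) = A^-6, so f(A) = A^-6 * <K> = -A^8 + 3*A^4 - 4 + 6*A^-4 - 6*A^-8 + 6*A^-12 - 5*A^-16 + 3*A^-20 - A^-24.
Substitute A = t^(-1/4), i.e. A^e → t^(-e/4): V(t) = -t^6 + 3*t^5 - 5*t^4 + 6*t^3 - 6*t^2 + 6*t - 4 + 3*t^-1 - t^-2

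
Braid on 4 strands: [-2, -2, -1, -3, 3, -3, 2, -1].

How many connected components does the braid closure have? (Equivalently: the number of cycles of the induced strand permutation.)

Track the strand permutation on 4 strands, starting from identity.
  step 1: s2^-1 swaps positions 2,3 -> [1 3 2 4]
  step 2: s2^-1 swaps positions 2,3 -> [1 2 3 4]
  step 3: s1^-1 swaps positions 1,2 -> [2 1 3 4]
  step 4: s3^-1 swaps positions 3,4 -> [2 1 4 3]
  step 5: s3 swaps positions 3,4 -> [2 1 3 4]
  step 6: s3^-1 swaps positions 3,4 -> [2 1 4 3]
  step 7: s2 swaps positions 2,3 -> [2 4 1 3]
  step 8: s1^-1 swaps positions 1,2 -> [4 2 1 3]
Final permutation (position -> original strand): [4 2 1 3]
Closure components = cycle count of this permutation = 2.

Answer: 2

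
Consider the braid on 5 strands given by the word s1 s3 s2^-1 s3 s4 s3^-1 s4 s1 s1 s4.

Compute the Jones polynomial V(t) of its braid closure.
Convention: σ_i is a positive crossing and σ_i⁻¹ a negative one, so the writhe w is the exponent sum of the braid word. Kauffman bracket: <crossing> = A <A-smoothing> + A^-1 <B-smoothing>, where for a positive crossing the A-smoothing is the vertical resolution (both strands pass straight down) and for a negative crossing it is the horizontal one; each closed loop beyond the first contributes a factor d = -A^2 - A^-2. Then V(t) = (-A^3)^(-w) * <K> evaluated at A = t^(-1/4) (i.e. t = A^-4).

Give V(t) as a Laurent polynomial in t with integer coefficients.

Braid: s1 s3 s2^-1 s3 s4 s3^-1 s4 s1 s1 s4 on 5 strands, 10 crossings.
Writhe w = (#positive) - (#negative) = 8 - 2 = 6.
Computing the Kauffman bracket via state sum. There are 2^10 = 1024 states.
Each crossing splits two ways (0=vertical, 1=horizontal). The state's weight is A^(#A-smoothings - #B-smoothings) * d^(loops - 1).
Tabulate the states by total A-exponent and number of loops L (A-exp: L × count):
  A^10: L=3 ×1
  A^8: L=2 ×6, L=4 ×4
  A^6: L=1 ×9, L=3 ×32, L=5 ×4
  A^4: L=2 ×70, L=4 ×49, L=6 ×1
  A^2: L=1 ×30, L=3 ×149, L=5 ×31
  A^0: L=2 ×99, L=4 ×144, L=6 ×9
  A^-2: L=3 ×136, L=5 ×73, L=7 ×1
  A^-4: L=4 ×101, L=6 ×19
  A^-6: L=5 ×43, L=7 ×2
  A^-8: L=6 ×10
  A^-10: L=7 ×1
Each group contributes A^e * Σ count * d^(L-1):
Powers of d = -A^2 - A^-2: d^2 = A^4 + 2 + A^-4; d^3 = -A^6 - 3*A^2 - 3*A^-2 - A^-6; d^4 = A^8 + 4*A^4 + 6 + 4*A^-4 + A^-8; d^5 = -A^10 - 5*A^6 - 10*A^2 - 10*A^-2 - 5*A^-6 - A^-10; d^6 = A^12 + 6*A^8 + 15*A^4 + 20 + 15*A^-4 + 6*A^-8 + A^-12.
  A^10 * (d^2) = A^14 + 2*A^10 + A^6
  A^8 * (6*d + 4*d^3) = -4*A^14 - 18*A^10 - 18*A^6 - 4*A^2
  A^6 * (9 + 32*d^2 + 4*d^4) = 4*A^14 + 48*A^10 + 97*A^6 + 48*A^2 + 4*A^-2
  A^4 * (70*d + 49*d^3 + d^5) = -A^14 - 54*A^10 - 227*A^6 - 227*A^2 - 54*A^-2 - A^-6
  A^2 * (30 + 149*d^2 + 31*d^4) = 31*A^10 + 273*A^6 + 514*A^2 + 273*A^-2 + 31*A^-6
  A^0 * (99*d + 144*d^3 + 9*d^5) = -9*A^10 - 189*A^6 - 621*A^2 - 621*A^-2 - 189*A^-6 - 9*A^-10
  A^-2 * (136*d^2 + 73*d^4 + d^6) = A^10 + 79*A^6 + 443*A^2 + 730*A^-2 + 443*A^-6 + 79*A^-10 + A^-14
  A^-4 * (101*d^3 + 19*d^5) = -19*A^6 - 196*A^2 - 493*A^-2 - 493*A^-6 - 196*A^-10 - 19*A^-14
  A^-6 * (43*d^4 + 2*d^6) = 2*A^6 + 55*A^2 + 202*A^-2 + 298*A^-6 + 202*A^-10 + 55*A^-14 + 2*A^-18
  A^-8 * (10*d^5) = -10*A^2 - 50*A^-2 - 100*A^-6 - 100*A^-10 - 50*A^-14 - 10*A^-18
  A^-10 * (d^6) = A^2 + 6*A^-2 + 15*A^-6 + 20*A^-10 + 15*A^-14 + 6*A^-18 + A^-22
Summing the groups: <K> = A^10 - A^6 + 3*A^2 - 3*A^-2 + 4*A^-6 - 4*A^-10 + 2*A^-14 - 2*A^-18 + A^-22
Normalise by the writhe: (-A^3)^(-w) = (-A^3)^(-6) = A^-18, so f(A) = A^-18 * <K> = A^-8 - A^-12 + 3*A^-16 - 3*A^-20 + 4*A^-24 - 4*A^-28 + 2*A^-32 - 2*A^-36 + A^-40.
Substitute A = t^(-1/4), i.e. A^e → t^(-e/4): V(t) = t^10 - 2*t^9 + 2*t^8 - 4*t^7 + 4*t^6 - 3*t^5 + 3*t^4 - t^3 + t^2

Answer: t^10 - 2*t^9 + 2*t^8 - 4*t^7 + 4*t^6 - 3*t^5 + 3*t^4 - t^3 + t^2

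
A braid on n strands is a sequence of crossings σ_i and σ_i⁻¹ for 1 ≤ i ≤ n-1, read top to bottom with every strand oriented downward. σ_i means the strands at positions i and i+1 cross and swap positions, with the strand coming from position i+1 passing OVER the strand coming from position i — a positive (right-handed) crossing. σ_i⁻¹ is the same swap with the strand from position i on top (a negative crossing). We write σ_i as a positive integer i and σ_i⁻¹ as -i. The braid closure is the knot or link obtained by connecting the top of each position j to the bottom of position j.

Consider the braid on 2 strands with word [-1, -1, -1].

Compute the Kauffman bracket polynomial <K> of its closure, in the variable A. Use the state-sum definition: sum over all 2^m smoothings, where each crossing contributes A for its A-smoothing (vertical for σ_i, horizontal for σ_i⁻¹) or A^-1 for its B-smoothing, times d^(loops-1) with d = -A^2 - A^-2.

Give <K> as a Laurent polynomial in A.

Braid: s1^-1 s1^-1 s1^-1 on 2 strands, 3 crossings.
Writhe w = (#positive) - (#negative) = 0 - 3 = -3.
Computing the Kauffman bracket via state sum. There are 2^3 = 8 states.
Smooth each crossing (0=||, 1=⌣⌢); contribution A^(Σ sign_k(1-2s_k)) * d^(L-1).
  state 000: A-exp=-3, loops=2, term = A^-3 * d^1
  state 001: A-exp=-1, loops=1, term = A^-1 * d^0
  state 010: A-exp=-1, loops=1, term = A^-1 * d^0
  state 011: A-exp=+1, loops=2, term = A^1 * d^1
  state 100: A-exp=-1, loops=1, term = A^-1 * d^0
  state 101: A-exp=+1, loops=2, term = A^1 * d^1
  state 110: A-exp=+1, loops=2, term = A^1 * d^1
  state 111: A-exp=+3, loops=3, term = A^3 * d^2
Collect the terms by A-exponent (count of states per loop number):
Powers of d = -A^2 - A^-2: d^2 = A^4 + 2 + A^-4.
  A^3 * (d^2) = A^7 + 2*A^3 + A^-1
  A^1 * (3*d) = -3*A^3 - 3*A^-1
  A^-1 * (3) = 3*A^-1
  A^-3 * (d) = -A^-1 - A^-5
Summing the groups: <K> = A^7 - A^3 - A^-5

Answer: A^7 - A^3 - A^-5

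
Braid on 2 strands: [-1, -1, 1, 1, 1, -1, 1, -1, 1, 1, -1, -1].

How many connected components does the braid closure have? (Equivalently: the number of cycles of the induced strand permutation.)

2

Derivation:
Track the strand permutation on 2 strands, starting from identity.
  step 1: s1^-1 swaps positions 1,2 -> [2 1]
  step 2: s1^-1 swaps positions 1,2 -> [1 2]
  step 3: s1 swaps positions 1,2 -> [2 1]
  step 4: s1 swaps positions 1,2 -> [1 2]
  step 5: s1 swaps positions 1,2 -> [2 1]
  step 6: s1^-1 swaps positions 1,2 -> [1 2]
  step 7: s1 swaps positions 1,2 -> [2 1]
  step 8: s1^-1 swaps positions 1,2 -> [1 2]
  step 9: s1 swaps positions 1,2 -> [2 1]
  step 10: s1 swaps positions 1,2 -> [1 2]
  step 11: s1^-1 swaps positions 1,2 -> [2 1]
  step 12: s1^-1 swaps positions 1,2 -> [1 2]
Final permutation (position -> original strand): [1 2]
Closure components = cycle count of this permutation = 2.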